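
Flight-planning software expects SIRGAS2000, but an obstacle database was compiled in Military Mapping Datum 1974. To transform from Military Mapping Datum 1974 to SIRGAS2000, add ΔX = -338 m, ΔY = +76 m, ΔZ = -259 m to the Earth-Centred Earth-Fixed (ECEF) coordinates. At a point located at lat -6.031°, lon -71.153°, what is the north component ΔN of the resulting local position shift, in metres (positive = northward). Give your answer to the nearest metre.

ΔN = -277 m

The local north axis is (−sin φ cos λ, −sin φ sin λ, cos φ), giving ΔN = -11.472 − 7.557 − 257.566 = -276.60 m.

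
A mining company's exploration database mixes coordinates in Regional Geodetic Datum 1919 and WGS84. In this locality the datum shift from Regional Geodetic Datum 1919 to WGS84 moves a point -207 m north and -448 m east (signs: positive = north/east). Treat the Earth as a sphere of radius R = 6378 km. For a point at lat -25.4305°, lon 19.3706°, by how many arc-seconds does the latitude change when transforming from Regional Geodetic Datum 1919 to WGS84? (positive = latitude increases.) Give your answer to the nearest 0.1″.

Δφ = -6.7″

On a sphere of radius R, 1 rad of latitude = R, so Δφ = ΔN / R = -207.0 / 6378000 = -3.2455e-05 rad = -6.694″.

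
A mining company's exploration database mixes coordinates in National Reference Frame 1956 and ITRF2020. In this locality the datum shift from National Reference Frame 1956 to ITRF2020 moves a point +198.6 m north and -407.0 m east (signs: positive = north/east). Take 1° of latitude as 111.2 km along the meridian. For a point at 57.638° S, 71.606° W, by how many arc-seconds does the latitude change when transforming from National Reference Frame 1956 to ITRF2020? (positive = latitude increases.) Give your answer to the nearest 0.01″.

Δφ = 6.43″

1° of latitude = 111.2 km, so Δφ = 198.6 / 111200 = 0.0017860° = 6.429″.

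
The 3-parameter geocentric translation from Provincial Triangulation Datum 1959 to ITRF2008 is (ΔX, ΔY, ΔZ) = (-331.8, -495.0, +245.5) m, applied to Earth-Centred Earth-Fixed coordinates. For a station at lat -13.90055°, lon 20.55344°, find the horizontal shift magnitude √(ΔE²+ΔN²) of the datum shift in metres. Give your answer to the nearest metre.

The local east axis at (φ, λ) is (−sin λ, cos λ, 0), so ΔE = −sin(20.55344°)·(-331.8) + cos(20.55344°)·(-495.0) = -347.00 m.
The local north axis is (−sin φ cos λ, −sin φ sin λ, cos φ), giving ΔN = -74.637 − 41.750 + 238.310 = 121.92 m.
Horizontal magnitude = √(ΔE² + ΔN²) = √((-347.00)² + 121.92²) = 367.80 m.

368 m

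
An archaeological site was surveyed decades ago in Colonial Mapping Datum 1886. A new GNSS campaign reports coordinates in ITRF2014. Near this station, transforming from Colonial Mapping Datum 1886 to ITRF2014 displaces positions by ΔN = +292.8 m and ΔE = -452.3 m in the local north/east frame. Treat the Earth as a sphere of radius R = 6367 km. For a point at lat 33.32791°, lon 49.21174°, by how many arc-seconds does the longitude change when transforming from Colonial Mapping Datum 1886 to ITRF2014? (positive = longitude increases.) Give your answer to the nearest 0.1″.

At latitude 33.32791°, cos φ = 0.835540.
One radian of longitude at latitude φ spans R cos φ, so Δλ = ΔE / (R cos φ) = -452.3 / (6367000 × 0.835540) = -8.5021e-05 rad = -17.537″.

Δλ = -17.5″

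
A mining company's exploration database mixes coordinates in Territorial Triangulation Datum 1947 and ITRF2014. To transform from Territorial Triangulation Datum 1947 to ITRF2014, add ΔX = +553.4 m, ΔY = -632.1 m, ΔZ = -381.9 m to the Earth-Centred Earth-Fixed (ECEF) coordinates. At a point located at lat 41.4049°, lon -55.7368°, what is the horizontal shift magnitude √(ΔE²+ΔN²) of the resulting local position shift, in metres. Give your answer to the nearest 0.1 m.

At φ = 41.4049°, λ = -55.7368°: sin φ = 0.661376, cos φ = 0.750055, sin λ = -0.826460, cos λ = 0.562995.
ΔE = −sin λ·ΔX + cos λ·ΔY = −(-0.826460)·(553.4) + (0.562995)·(-632.1) = 101.49 m.
ΔN = −sin φ cos λ·ΔX − sin φ sin λ·ΔY + cos φ·ΔZ = −(0.661376)(0.562995)(553.4) − (0.661376)(-0.826460)(-632.1) + (0.750055)(-381.9) = -838.01 m.
Horizontal magnitude = √(ΔE² + ΔN²) = √(101.49² + (-838.01)²) = 844.14 m.

844.1 m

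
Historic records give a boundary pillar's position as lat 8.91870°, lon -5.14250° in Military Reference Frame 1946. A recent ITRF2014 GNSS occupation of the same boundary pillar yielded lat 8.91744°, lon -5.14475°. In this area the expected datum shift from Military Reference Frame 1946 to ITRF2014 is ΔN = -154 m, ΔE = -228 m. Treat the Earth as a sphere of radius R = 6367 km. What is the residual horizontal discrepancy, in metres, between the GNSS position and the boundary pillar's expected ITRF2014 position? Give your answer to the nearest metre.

24 m

Observed coordinate differences: Δφ = -0.00126°, Δλ = -0.00225°.
Converting to metres (1° lat = 111125 m, cos φ = 0.987909): observed ΔN = -140.0 m, observed ΔE = -247.0 m.
Subtracting the expected shift leaves a residual of -140.0 − (-154) = 14.0 m north and -247.0 − (-228) = -19.0 m east.
Residual distance = √(14.0² + (-19.0)²) = 23.6 m.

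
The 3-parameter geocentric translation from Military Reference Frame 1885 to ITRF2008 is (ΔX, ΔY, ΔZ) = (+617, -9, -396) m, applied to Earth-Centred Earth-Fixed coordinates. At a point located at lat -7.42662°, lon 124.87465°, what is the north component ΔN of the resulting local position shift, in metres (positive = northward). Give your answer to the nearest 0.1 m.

At φ = -7.42662°, λ = 124.87465°: sin φ = -0.129256, cos φ = 0.991611, sin λ = 0.820405, cos λ = -0.571783.
ΔN = −sin φ cos λ·ΔX − sin φ sin λ·ΔY + cos φ·ΔZ = −(-0.129256)(-0.571783)(617) − (-0.129256)(0.820405)(-9) + (0.991611)(-396) = -439.23 m.

ΔN = -439.2 m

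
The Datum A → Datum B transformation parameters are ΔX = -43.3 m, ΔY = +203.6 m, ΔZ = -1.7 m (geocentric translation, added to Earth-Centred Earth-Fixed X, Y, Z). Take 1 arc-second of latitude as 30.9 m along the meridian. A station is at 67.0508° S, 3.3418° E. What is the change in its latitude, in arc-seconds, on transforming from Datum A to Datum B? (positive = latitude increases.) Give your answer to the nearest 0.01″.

sin φ = -0.920851, cos φ = 0.389915, sin λ = 0.058292, cos λ = 0.998300.
North component: ΔN = −sin φ cos λ·ΔX − sin φ sin λ·ΔY + cos φ·ΔZ = −(-0.920851)(0.998300)(-43.3) − (-0.920851)(0.058292)(203.6) + (0.389915)(-1.7) = -29.54 m.
1° of latitude spans 3600 × 30.90 = 111240 m, so Δφ = -29.54 / 111240 × 3600 = -0.956″.

Δφ = -0.96″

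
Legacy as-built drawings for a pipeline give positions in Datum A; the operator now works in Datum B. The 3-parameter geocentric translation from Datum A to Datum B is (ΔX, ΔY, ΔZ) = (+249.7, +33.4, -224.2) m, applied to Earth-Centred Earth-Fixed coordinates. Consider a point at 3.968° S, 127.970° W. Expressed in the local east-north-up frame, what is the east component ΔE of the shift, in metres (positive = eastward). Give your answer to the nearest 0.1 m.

The local east axis at (φ, λ) is (−sin λ, cos λ, 0), so ΔE = −sin(-127.970°)·249.7 + cos(-127.970°)·33.4 = 176.30 m.

ΔE = 176.3 m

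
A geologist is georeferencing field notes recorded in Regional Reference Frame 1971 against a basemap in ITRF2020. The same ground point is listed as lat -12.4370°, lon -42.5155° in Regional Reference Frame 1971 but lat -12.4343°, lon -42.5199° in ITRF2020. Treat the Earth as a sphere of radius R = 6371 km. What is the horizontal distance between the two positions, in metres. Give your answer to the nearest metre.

Δφ = -12.4343° − -12.4370° = +0.0027°; Δλ = -42.5199° − -42.5155° = -0.0044°.
1° along a meridian = πR/180 = 111195 m.
ΔN = Δφ × 111195 = 300.2 m; ΔE = Δλ × 111195 × cos(-12.4370°) = -0.0044 × 111195 × 0.976533 = -477.8 m.
Distance = √(ΔE² + ΔN²) = √((-477.8)² + 300.2²) = 564.3 m.

564 m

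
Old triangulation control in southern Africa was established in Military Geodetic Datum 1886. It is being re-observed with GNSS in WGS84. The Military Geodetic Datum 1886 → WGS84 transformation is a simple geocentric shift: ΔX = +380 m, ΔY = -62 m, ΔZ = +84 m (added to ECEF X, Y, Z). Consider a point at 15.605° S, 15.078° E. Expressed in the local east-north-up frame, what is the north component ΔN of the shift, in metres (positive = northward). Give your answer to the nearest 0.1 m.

The local north axis is (−sin φ cos λ, −sin φ sin λ, cos φ), giving ΔN = 98.702 − 4.339 + 80.904 = 175.27 m.

ΔN = 175.3 m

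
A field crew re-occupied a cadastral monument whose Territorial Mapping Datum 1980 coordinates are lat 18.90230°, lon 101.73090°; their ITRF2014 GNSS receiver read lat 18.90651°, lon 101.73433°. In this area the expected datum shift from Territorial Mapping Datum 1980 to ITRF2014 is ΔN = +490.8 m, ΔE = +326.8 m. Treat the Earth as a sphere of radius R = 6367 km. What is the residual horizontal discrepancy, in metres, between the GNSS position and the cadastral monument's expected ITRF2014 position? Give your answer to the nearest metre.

41 m

Observed coordinate differences: Δφ = +0.00421°, Δλ = +0.00343°.
Converting to metres (1° lat = 111125 m, cos φ = 0.946072): observed ΔN = 467.8 m, observed ΔE = 360.6 m.
Subtracting the expected shift leaves a residual of 467.8 − (490.8) = -23.0 m north and 360.6 − (326.8) = 33.8 m east.
Residual distance = √((-23.0)² + 33.8²) = 40.9 m.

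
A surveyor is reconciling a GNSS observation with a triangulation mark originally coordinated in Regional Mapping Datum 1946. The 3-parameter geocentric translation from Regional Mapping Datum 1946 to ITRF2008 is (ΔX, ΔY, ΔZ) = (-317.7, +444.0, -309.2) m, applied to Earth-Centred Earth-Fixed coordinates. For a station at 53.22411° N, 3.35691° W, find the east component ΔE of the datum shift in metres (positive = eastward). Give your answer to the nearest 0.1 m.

At φ = 53.22411°, λ = -3.35691°: sin φ = 0.800983, cos φ = 0.598687, sin λ = -0.058556, cos λ = 0.998284.
ΔE = −sin λ·ΔX + cos λ·ΔY = −(-0.058556)·(-317.7) + (0.998284)·(444.0) = 424.64 m.

ΔE = 424.6 m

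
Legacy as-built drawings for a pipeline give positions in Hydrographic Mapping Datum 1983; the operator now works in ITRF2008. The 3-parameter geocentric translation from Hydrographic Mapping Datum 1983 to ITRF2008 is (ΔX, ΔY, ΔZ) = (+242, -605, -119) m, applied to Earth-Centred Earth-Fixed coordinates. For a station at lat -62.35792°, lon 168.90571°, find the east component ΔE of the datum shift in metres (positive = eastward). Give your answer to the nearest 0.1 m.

At φ = -62.35792°, λ = 168.90571°: sin φ = -0.885863, cos φ = 0.463947, sin λ = 0.192424, cos λ = -0.981312.
ΔE = −sin λ·ΔX + cos λ·ΔY = −(0.192424)·(242) + (-0.981312)·(-605) = 547.13 m.

ΔE = 547.1 m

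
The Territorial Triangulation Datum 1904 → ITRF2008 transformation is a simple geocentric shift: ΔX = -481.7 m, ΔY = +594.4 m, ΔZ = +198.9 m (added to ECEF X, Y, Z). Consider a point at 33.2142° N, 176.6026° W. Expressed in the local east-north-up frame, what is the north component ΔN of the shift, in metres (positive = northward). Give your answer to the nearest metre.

ΔN = -78 m

At φ = 33.2142°, λ = -176.6026°: sin φ = 0.547771, cos φ = 0.836629, sin λ = -0.059261, cos λ = -0.998243.
ΔN = −sin φ cos λ·ΔX − sin φ sin λ·ΔY + cos φ·ΔZ = −(0.547771)(-0.998243)(-481.7) − (0.547771)(-0.059261)(594.4) + (0.836629)(198.9) = -77.70 m.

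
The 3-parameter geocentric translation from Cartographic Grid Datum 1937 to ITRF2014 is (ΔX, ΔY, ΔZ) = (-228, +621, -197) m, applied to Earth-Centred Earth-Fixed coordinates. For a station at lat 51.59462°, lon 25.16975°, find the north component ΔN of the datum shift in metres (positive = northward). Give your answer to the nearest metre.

The local north axis is (−sin φ cos λ, −sin φ sin λ, cos φ), giving ΔN = 161.705 − 206.968 − 122.381 = -167.64 m.

ΔN = -168 m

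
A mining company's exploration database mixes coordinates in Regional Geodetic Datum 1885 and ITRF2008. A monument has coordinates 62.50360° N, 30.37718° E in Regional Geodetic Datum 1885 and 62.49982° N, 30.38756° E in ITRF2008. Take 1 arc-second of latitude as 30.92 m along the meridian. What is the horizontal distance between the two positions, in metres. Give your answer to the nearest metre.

679 m

Δφ = 62.49982° − 62.50360° = -0.00378°; Δλ = 30.38756° − 30.37718° = +0.01038°.
1° of latitude = 3600 × 30.92 = 111312 m.
ΔN = Δφ × 111312 = -420.8 m; ΔE = Δλ × 111312 × cos(62.50360°) = +0.01038 × 111312 × 0.461693 = 533.4 m.
Distance = √(ΔE² + ΔN²) = √(533.4² + (-420.8)²) = 679.4 m.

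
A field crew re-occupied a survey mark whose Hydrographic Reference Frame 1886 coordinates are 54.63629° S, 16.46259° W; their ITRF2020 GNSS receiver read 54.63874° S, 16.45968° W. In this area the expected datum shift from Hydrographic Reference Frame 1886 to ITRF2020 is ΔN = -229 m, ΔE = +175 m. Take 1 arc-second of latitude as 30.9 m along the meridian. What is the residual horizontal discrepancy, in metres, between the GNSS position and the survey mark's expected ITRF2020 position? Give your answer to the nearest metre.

45 m

Observed coordinate differences: Δφ = -0.00245°, Δλ = +0.00291°.
Converting to metres (1° lat = 111240 m, cos φ = 0.578765): observed ΔN = -272.5 m, observed ΔE = 187.4 m.
Subtracting the expected shift leaves a residual of -272.5 − (-229) = -43.5 m north and 187.4 − (175) = 12.4 m east.
Residual distance = √((-43.5)² + 12.4²) = 45.3 m.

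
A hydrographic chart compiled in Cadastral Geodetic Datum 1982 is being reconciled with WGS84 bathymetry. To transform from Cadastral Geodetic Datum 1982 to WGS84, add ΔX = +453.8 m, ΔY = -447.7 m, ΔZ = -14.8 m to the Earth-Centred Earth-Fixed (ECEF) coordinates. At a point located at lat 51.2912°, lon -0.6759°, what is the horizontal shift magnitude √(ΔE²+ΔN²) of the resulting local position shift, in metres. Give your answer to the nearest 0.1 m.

575.0 m

At φ = 51.2912°, λ = -0.6759°: sin φ = 0.780334, cos φ = 0.625363, sin λ = -0.011796, cos λ = 0.999930.
ΔE = −sin λ·ΔX + cos λ·ΔY = −(-0.011796)·(453.8) + (0.999930)·(-447.7) = -442.32 m.
ΔN = −sin φ cos λ·ΔX − sin φ sin λ·ΔY + cos φ·ΔZ = −(0.780334)(0.999930)(453.8) − (0.780334)(-0.011796)(-447.7) + (0.625363)(-14.8) = -367.47 m.
Horizontal magnitude = √(ΔE² + ΔN²) = √((-442.32)² + (-367.47)²) = 575.04 m.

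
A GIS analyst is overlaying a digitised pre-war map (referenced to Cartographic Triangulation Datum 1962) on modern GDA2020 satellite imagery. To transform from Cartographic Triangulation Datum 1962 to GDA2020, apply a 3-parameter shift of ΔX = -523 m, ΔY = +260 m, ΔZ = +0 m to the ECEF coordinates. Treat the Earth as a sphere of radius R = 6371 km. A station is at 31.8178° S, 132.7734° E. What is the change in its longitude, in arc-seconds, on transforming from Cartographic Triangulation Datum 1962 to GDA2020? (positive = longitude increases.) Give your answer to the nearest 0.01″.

Δλ = 7.90″

sin φ = -0.527220, cos φ = 0.849729, sin λ = 0.734045, cos λ = -0.679101.
East component: ΔE = −sin λ·ΔX + cos λ·ΔY = −(0.734045)(-523) + (-0.679101)(260) = 207.34 m.
1° of latitude spans πR/180 = 111195 m; at latitude φ, 1° of longitude spans that × cos φ = 94485.5 m, so Δλ = 207.34 / 94485.5 × 3600 = 7.900″.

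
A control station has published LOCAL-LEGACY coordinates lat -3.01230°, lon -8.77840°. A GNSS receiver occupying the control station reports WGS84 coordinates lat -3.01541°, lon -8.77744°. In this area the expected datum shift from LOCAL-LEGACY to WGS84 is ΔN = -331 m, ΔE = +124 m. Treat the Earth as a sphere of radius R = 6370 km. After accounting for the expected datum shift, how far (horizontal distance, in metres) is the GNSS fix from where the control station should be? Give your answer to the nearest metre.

Observed coordinate differences: Δφ = -0.00311°, Δλ = +0.00096°.
Converting to metres (1° lat = 111177 m, cos φ = 0.998618): observed ΔN = -345.8 m, observed ΔE = 106.6 m.
Subtracting the expected shift leaves a residual of -345.8 − (-331) = -14.8 m north and 106.6 − (124) = -17.4 m east.
Residual distance = √((-14.8)² + (-17.4)²) = 22.8 m.

23 m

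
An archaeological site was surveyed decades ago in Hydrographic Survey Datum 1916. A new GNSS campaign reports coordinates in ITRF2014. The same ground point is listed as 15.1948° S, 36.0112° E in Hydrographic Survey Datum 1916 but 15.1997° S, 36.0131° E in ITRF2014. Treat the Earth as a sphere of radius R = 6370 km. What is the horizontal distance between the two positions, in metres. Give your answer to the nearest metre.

Δφ = -15.1997° − -15.1948° = -0.0049°; Δλ = 36.0131° − 36.0112° = +0.0019°.
1° along a meridian = πR/180 = 111177 m.
ΔN = Δφ × 111177 = -544.8 m; ΔE = Δλ × 111177 × cos(-15.1948°) = +0.0019 × 111177 × 0.965040 = 203.9 m.
Distance = √(ΔE² + ΔN²) = √(203.9² + (-544.8)²) = 581.7 m.

582 m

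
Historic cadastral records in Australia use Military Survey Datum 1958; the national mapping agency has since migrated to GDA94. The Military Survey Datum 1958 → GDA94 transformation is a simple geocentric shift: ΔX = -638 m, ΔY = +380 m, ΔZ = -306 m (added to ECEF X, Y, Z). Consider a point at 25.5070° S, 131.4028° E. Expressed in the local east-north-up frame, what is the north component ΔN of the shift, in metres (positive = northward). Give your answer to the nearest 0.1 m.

At φ = -25.5070°, λ = 131.4028°: sin φ = -0.430621, cos φ = 0.902533, sin λ = 0.750079, cos λ = -0.661349.
ΔN = −sin φ cos λ·ΔX − sin φ sin λ·ΔY + cos φ·ΔZ = −(-0.430621)(-0.661349)(-638) − (-0.430621)(0.750079)(380) + (0.902533)(-306) = 28.26 m.

ΔN = 28.3 m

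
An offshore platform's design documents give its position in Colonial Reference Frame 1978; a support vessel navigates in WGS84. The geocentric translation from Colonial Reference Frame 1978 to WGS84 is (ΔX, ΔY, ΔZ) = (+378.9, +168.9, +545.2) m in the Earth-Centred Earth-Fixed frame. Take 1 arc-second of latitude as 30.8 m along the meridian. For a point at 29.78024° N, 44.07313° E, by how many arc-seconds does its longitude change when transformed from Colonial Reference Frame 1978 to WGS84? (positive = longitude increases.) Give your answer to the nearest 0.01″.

sin φ = 0.496675, cos φ = 0.867937, sin λ = 0.695576, cos λ = 0.718453.
East component: ΔE = −sin λ·ΔX + cos λ·ΔY = −(0.695576)(378.9) + (0.718453)(168.9) = -142.21 m.
1° of latitude spans 3600 × 30.80 = 110880 m; at latitude φ, 1° of longitude spans that × cos φ = 96236.8 m, so Δλ = -142.21 / 96236.8 × 3600 = -5.320″.

Δλ = -5.32″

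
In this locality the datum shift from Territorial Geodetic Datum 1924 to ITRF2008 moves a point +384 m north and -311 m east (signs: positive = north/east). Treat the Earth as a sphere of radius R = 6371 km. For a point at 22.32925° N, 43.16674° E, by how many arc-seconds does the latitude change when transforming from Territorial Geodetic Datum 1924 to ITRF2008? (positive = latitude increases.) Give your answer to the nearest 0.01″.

Δφ = 12.43″

On a sphere of radius R, 1 rad of latitude = R, so Δφ = ΔN / R = 384.0 / 6371000 = 6.0273e-05 rad = 12.432″.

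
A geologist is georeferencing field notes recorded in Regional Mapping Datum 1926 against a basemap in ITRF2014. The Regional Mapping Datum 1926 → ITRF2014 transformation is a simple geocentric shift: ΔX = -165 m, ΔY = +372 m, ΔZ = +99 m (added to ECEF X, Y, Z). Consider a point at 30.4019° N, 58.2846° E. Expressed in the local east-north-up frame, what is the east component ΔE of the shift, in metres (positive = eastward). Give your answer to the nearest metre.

The local east axis at (φ, λ) is (−sin λ, cos λ, 0), so ΔE = −sin(58.2846°)·(-165) + cos(58.2846°)·372 = 335.92 m.

ΔE = 336 m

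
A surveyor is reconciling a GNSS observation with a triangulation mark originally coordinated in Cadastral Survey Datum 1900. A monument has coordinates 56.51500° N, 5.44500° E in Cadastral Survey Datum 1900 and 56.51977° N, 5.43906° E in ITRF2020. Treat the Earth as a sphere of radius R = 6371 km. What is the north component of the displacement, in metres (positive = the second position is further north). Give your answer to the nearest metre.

Δφ = 56.51977° − 56.51500° = +0.00477°; Δλ = 5.43906° − 5.44500° = -0.00594°.
1° along a meridian = πR/180 = 111195 m.
ΔN = Δφ × 111195 = 530.4 m; ΔE = Δλ × 111195 × cos(56.51500°) = -0.00594 × 111195 × 0.551719 = -364.4 m.

ΔN = 530 m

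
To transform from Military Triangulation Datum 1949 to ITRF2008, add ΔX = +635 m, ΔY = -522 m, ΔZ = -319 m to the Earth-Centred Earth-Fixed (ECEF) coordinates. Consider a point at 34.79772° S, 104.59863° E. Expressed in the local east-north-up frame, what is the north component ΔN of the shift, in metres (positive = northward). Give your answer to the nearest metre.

At φ = -34.79772°, λ = 104.59863°: sin φ = -0.570681, cos φ = 0.821172, sin λ = 0.967715, cos λ = -0.252046.
ΔN = −sin φ cos λ·ΔX − sin φ sin λ·ΔY + cos φ·ΔZ = −(-0.570681)(-0.252046)(635) − (-0.570681)(0.967715)(-522) + (0.821172)(-319) = -641.57 m.

ΔN = -642 m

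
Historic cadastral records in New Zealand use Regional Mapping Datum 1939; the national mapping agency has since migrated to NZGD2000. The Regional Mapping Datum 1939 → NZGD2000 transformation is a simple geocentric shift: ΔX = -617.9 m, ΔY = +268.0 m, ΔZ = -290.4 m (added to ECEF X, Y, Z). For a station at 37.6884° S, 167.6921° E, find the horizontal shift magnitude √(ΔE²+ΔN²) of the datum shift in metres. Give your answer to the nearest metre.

The local east axis at (φ, λ) is (−sin λ, cos λ, 0), so ΔE = −sin(167.6921°)·(-617.9) + cos(167.6921°)·268.0 = -130.13 m.
The local north axis is (−sin φ cos λ, −sin φ sin λ, cos φ), giving ΔN = 369.081 + 34.926 − 229.807 = 174.20 m.
Horizontal magnitude = √(ΔE² + ΔN²) = √((-130.13)² + 174.20²) = 217.44 m.

217 m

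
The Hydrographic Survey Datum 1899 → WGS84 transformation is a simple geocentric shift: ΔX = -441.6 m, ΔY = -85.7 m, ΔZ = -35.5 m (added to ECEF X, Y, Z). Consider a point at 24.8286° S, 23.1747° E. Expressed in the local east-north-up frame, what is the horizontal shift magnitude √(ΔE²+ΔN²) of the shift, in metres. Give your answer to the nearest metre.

At φ = -24.8286°, λ = 23.1747°: sin φ = -0.419905, cos φ = 0.907568, sin λ = 0.393536, cos λ = 0.919309.
ΔE = −sin λ·ΔX + cos λ·ΔY = −(0.393536)·(-441.6) + (0.919309)·(-85.7) = 95.00 m.
ΔN = −sin φ cos λ·ΔX − sin φ sin λ·ΔY + cos φ·ΔZ = −(-0.419905)(0.919309)(-441.6) − (-0.419905)(0.393536)(-85.7) + (0.907568)(-35.5) = -216.85 m.
Horizontal magnitude = √(ΔE² + ΔN²) = √(95.00² + (-216.85)²) = 236.75 m.

237 m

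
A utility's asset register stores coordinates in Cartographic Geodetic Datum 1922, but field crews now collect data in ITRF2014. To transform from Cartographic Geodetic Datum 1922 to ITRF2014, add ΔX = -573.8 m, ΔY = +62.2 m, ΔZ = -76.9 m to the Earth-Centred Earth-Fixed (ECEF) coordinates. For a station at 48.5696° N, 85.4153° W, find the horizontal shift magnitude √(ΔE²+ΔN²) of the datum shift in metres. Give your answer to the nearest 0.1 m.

The local east axis at (φ, λ) is (−sin λ, cos λ, 0), so ΔE = −sin(-85.4153°)·(-573.8) + cos(-85.4153°)·62.2 = -566.99 m.
The local north axis is (−sin φ cos λ, −sin φ sin λ, cos φ), giving ΔN = 34.388 + 46.486 − 50.885 = 29.99 m.
Horizontal magnitude = √(ΔE² + ΔN²) = √((-566.99)² + 29.99²) = 567.78 m.

567.8 m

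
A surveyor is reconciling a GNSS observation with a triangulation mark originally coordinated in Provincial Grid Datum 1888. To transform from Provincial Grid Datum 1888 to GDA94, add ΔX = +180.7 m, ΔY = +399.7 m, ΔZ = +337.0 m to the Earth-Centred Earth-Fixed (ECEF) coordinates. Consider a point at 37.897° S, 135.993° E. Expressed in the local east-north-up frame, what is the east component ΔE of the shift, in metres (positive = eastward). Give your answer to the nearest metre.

ΔE = -413 m

At φ = -37.897°, λ = 135.993°: sin φ = -0.614244, cos φ = 0.789116, sin λ = 0.694746, cos λ = -0.719255.
ΔE = −sin λ·ΔX + cos λ·ΔY = −(0.694746)·(180.7) + (-0.719255)·(399.7) = -413.03 m.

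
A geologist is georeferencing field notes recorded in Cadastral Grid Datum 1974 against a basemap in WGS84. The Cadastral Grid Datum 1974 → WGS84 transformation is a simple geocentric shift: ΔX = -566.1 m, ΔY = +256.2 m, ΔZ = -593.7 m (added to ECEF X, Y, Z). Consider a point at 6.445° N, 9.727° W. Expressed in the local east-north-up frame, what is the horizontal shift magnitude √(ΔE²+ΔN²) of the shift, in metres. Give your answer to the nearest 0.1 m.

At φ = 6.445°, λ = -9.727°: sin φ = 0.112249, cos φ = 0.993680, sin λ = -0.168954, cos λ = 0.985624.
ΔE = −sin λ·ΔX + cos λ·ΔY = −(-0.168954)·(-566.1) + (0.985624)·(256.2) = 156.87 m.
ΔN = −sin φ cos λ·ΔX − sin φ sin λ·ΔY + cos φ·ΔZ = −(0.112249)(0.985624)(-566.1) − (0.112249)(-0.168954)(256.2) + (0.993680)(-593.7) = -522.46 m.
Horizontal magnitude = √(ΔE² + ΔN²) = √(156.87² + (-522.46)²) = 545.50 m.

545.5 m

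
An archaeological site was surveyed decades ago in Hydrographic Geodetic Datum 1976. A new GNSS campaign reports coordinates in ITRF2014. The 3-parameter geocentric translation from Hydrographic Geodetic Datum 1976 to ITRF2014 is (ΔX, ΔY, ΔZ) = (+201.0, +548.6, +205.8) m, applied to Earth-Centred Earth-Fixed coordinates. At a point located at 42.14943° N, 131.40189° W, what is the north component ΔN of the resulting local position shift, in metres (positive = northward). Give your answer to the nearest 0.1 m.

ΔN = 517.9 m

The local north axis is (−sin φ cos λ, −sin φ sin λ, cos φ), giving ΔN = 89.204 + 276.143 + 152.580 = 517.93 m.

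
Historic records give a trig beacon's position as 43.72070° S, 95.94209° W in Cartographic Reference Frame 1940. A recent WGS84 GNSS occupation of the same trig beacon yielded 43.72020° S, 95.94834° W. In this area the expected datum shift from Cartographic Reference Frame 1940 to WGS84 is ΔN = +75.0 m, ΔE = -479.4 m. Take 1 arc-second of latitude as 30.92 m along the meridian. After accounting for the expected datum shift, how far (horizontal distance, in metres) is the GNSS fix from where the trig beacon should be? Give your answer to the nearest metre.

Observed coordinate differences: Δφ = +0.00050°, Δλ = -0.00625°.
Converting to metres (1° lat = 111312 m, cos φ = 0.722717): observed ΔN = 55.7 m, observed ΔE = -502.8 m.
Subtracting the expected shift leaves a residual of 55.7 − (75.0) = -19.3 m north and -502.8 − (-479.4) = -23.4 m east.
Residual distance = √((-19.3)² + (-23.4)²) = 30.4 m.

30 m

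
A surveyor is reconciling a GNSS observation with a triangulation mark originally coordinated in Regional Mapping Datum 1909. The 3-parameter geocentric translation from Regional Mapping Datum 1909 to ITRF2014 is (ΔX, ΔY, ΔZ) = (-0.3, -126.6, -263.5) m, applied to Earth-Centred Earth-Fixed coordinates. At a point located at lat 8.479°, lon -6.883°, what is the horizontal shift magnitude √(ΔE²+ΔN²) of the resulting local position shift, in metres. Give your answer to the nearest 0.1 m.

At φ = 8.479°, λ = -6.883°: sin φ = 0.147447, cos φ = 0.989070, sin λ = -0.119842, cos λ = 0.992793.
ΔE = −sin λ·ΔX + cos λ·ΔY = −(-0.119842)·(-0.3) + (0.992793)·(-126.6) = -125.72 m.
ΔN = −sin φ cos λ·ΔX − sin φ sin λ·ΔY + cos φ·ΔZ = −(0.147447)(0.992793)(-0.3) − (0.147447)(-0.119842)(-126.6) + (0.989070)(-263.5) = -262.81 m.
Horizontal magnitude = √(ΔE² + ΔN²) = √((-125.72)² + (-262.81)²) = 291.34 m.

291.3 m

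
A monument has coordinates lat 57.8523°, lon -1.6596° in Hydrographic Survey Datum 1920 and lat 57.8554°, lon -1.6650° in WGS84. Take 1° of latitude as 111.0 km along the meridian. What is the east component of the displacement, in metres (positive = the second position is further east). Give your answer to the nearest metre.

Δφ = 57.8554° − 57.8523° = +0.0031°; Δλ = -1.6650° − -1.6596° = -0.0054°.
ΔN = Δφ × 111000 = 344.1 m; ΔE = Δλ × 111000 × cos(57.8523°) = -0.0054 × 111000 × 0.532104 = -318.9 m.

ΔE = -319 m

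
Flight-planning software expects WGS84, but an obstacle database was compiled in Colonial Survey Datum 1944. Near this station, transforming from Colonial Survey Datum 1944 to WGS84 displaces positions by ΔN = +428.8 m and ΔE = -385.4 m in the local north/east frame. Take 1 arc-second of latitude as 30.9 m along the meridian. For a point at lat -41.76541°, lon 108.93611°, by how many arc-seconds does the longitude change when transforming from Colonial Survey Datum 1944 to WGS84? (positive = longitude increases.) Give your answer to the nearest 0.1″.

At latitude -41.76541°, cos φ = 0.745878.
1″ of longitude at this latitude = 30.90 × cos φ = 23.0476 m, so Δλ = -385.4 / 23.0476 = -16.722″.

Δλ = -16.7″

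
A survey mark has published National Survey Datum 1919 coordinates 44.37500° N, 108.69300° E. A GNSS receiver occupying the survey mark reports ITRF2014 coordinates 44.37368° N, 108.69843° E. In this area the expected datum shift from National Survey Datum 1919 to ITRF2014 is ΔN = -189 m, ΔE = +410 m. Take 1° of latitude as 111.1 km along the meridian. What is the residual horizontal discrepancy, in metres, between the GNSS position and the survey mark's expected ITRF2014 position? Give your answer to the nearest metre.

47 m

Observed coordinate differences: Δφ = -0.00132°, Δλ = +0.00543°.
Converting to metres (1° lat = 111100 m, cos φ = 0.714778): observed ΔN = -146.7 m, observed ΔE = 431.2 m.
Subtracting the expected shift leaves a residual of -146.7 − (-189) = 42.3 m north and 431.2 − (410) = 21.2 m east.
Residual distance = √(42.3² + 21.2²) = 47.4 m.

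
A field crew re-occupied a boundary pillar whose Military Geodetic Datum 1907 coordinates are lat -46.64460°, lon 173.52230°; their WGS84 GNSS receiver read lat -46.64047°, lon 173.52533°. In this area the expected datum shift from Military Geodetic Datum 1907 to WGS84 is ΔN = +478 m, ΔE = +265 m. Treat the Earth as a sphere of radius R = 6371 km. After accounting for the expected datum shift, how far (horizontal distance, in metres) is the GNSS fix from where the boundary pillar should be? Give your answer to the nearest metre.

39 m

Observed coordinate differences: Δφ = +0.00413°, Δλ = +0.00303°.
Converting to metres (1° lat = 111195 m, cos φ = 0.686522): observed ΔN = 459.2 m, observed ΔE = 231.3 m.
Subtracting the expected shift leaves a residual of 459.2 − (478) = -18.8 m north and 231.3 − (265) = -33.7 m east.
Residual distance = √((-18.8)² + (-33.7)²) = 38.6 m.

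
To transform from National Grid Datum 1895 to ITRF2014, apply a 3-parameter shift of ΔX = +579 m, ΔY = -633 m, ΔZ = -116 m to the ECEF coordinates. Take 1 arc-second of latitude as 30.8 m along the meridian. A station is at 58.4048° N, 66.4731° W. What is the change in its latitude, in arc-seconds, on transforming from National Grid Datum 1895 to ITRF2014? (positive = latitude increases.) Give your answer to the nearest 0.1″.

Δφ = -24.4″

sin φ = 0.851771, cos φ = 0.523915, sin λ = -0.916873, cos λ = 0.399180.
North component: ΔN = −sin φ cos λ·ΔX − sin φ sin λ·ΔY + cos φ·ΔZ = −(0.851771)(0.399180)(579) − (0.851771)(-0.916873)(-633) + (0.523915)(-116) = -751.99 m.
1° of latitude spans 3600 × 30.80 = 110880 m, so Δφ = -751.99 / 110880 × 3600 = -24.415″.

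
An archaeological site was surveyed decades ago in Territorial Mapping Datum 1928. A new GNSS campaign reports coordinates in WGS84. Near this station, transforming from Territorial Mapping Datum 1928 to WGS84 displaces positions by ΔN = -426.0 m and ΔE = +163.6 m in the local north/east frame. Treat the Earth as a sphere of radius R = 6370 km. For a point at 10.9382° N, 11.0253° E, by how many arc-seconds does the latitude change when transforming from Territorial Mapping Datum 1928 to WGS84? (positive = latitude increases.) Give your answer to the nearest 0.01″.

Δφ = -13.79″

On a sphere of radius R, 1 rad of latitude = R, so Δφ = ΔN / R = -426.0 / 6370000 = -6.6876e-05 rad = -13.794″.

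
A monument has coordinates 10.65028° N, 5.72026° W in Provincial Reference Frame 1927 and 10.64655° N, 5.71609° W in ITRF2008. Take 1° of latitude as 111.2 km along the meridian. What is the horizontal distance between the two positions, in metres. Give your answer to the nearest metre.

616 m

Δφ = 10.64655° − 10.65028° = -0.00373°; Δλ = -5.71609° − -5.72026° = +0.00417°.
ΔN = Δφ × 111200 = -414.8 m; ΔE = Δλ × 111200 × cos(10.65028°) = +0.00417 × 111200 × 0.982774 = 455.7 m.
Distance = √(ΔE² + ΔN²) = √(455.7² + (-414.8)²) = 616.2 m.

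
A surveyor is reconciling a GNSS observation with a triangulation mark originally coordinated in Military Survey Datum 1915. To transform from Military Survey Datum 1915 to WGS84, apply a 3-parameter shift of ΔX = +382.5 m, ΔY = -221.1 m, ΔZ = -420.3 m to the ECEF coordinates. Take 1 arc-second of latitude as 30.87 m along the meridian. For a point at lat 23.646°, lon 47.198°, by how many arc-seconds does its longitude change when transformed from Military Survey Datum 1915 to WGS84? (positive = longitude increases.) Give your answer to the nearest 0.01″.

sin φ = 0.401085, cos φ = 0.916041, sin λ = 0.733706, cos λ = 0.679467.
East component: ΔE = −sin λ·ΔX + cos λ·ΔY = −(0.733706)(382.5) + (0.679467)(-221.1) = -430.87 m.
1° of latitude spans 3600 × 30.87 = 111132 m; at latitude φ, 1° of longitude spans that × cos φ = 101801.5 m, so Δλ = -430.87 / 101801.5 × 3600 = -15.237″.

Δλ = -15.24″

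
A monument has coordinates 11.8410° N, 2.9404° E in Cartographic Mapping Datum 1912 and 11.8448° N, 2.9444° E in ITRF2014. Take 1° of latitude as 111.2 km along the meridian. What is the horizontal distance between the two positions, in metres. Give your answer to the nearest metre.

607 m

Δφ = 11.8448° − 11.8410° = +0.0038°; Δλ = 2.9444° − 2.9404° = +0.0040°.
ΔN = Δφ × 111200 = 422.6 m; ΔE = Δλ × 111200 × cos(11.8410°) = +0.0040 × 111200 × 0.978721 = 435.3 m.
Distance = √(ΔE² + ΔN²) = √(435.3² + 422.6²) = 606.7 m.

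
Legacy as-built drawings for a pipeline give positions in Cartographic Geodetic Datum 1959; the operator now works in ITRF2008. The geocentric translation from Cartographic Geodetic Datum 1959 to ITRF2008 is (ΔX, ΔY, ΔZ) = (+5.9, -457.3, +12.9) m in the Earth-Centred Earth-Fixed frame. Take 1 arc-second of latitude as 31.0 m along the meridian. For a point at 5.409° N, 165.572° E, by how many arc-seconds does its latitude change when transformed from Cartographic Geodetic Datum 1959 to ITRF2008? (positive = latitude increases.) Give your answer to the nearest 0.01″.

sin φ = 0.094265, cos φ = 0.995547, sin λ = 0.249163, cos λ = -0.968462.
North component: ΔN = −sin φ cos λ·ΔX − sin φ sin λ·ΔY + cos φ·ΔZ = −(0.094265)(-0.968462)(5.9) − (0.094265)(0.249163)(-457.3) + (0.995547)(12.9) = 24.12 m.
1° of latitude spans 3600 × 31.00 = 111600 m, so Δφ = 24.12 / 111600 × 3600 = 0.778″.

Δφ = 0.78″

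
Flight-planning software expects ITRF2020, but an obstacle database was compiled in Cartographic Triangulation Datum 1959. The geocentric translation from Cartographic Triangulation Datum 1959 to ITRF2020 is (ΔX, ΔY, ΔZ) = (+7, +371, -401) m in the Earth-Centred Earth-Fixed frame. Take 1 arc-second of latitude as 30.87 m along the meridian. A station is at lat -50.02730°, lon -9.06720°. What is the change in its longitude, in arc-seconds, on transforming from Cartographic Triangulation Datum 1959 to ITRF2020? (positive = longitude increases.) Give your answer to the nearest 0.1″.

sin φ = -0.766351, cos φ = 0.642423, sin λ = -0.157593, cos λ = 0.987504.
East component: ΔE = −sin λ·ΔX + cos λ·ΔY = −(-0.157593)(7) + (0.987504)(371) = 367.47 m.
1° of latitude spans 3600 × 30.87 = 111132 m; at latitude φ, 1° of longitude spans that × cos φ = 71393.7 m, so Δλ = 367.47 / 71393.7 × 3600 = 18.529″.

Δλ = 18.5″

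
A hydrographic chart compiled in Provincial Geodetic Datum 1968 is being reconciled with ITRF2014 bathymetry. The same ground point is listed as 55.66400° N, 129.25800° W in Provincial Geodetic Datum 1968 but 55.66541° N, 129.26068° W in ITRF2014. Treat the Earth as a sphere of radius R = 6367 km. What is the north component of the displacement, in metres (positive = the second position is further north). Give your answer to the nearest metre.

Δφ = 55.66541° − 55.66400° = +0.00141°; Δλ = -129.26068° − -129.25800° = -0.00268°.
1° along a meridian = πR/180 = 111125 m.
ΔN = Δφ × 111125 = 156.7 m; ΔE = Δλ × 111125 × cos(55.66400°) = -0.00268 × 111125 × 0.564045 = -168.0 m.

ΔN = 157 m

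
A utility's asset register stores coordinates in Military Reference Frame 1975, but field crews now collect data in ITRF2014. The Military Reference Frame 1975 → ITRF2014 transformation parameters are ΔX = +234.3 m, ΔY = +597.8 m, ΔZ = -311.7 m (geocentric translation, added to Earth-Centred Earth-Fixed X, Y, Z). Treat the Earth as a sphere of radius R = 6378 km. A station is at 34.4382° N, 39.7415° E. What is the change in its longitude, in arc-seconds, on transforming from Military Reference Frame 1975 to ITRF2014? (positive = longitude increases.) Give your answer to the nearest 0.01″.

sin φ = 0.565517, cos φ = 0.824737, sin λ = 0.639325, cos λ = 0.768937.
East component: ΔE = −sin λ·ΔX + cos λ·ΔY = −(0.639325)(234.3) + (0.768937)(597.8) = 309.88 m.
1° of latitude spans πR/180 = 111317 m; at latitude φ, 1° of longitude spans that × cos φ = 91807.3 m, so Δλ = 309.88 / 91807.3 × 3600 = 12.151″.

Δλ = 12.15″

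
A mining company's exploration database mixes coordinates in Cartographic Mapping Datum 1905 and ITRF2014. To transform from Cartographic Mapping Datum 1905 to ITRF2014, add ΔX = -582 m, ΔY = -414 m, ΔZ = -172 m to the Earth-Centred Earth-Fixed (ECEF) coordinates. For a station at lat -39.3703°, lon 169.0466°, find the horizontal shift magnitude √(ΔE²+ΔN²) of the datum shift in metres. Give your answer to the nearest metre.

547 m

The local east axis at (φ, λ) is (−sin λ, cos λ, 0), so ΔE = −sin(169.0466°)·(-582) + cos(169.0466°)·(-414) = 517.04 m.
The local north axis is (−sin φ cos λ, −sin φ sin λ, cos φ), giving ΔN = 362.454 − 49.899 − 132.967 = 179.59 m.
Horizontal magnitude = √(ΔE² + ΔN²) = √(517.04² + 179.59²) = 547.34 m.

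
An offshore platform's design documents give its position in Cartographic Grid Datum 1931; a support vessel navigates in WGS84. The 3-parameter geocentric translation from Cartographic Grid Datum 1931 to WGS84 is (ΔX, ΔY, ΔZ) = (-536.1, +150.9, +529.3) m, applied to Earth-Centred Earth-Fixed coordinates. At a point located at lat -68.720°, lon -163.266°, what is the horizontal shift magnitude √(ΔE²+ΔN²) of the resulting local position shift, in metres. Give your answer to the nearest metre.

697 m

The local east axis at (φ, λ) is (−sin λ, cos λ, 0), so ΔE = −sin(-163.266°)·(-536.1) + cos(-163.266°)·150.9 = -298.87 m.
The local north axis is (−sin φ cos λ, −sin φ sin λ, cos φ), giving ΔN = 478.393 − 40.486 + 192.097 = 630.00 m.
Horizontal magnitude = √(ΔE² + ΔN²) = √((-298.87)² + 630.00²) = 697.30 m.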